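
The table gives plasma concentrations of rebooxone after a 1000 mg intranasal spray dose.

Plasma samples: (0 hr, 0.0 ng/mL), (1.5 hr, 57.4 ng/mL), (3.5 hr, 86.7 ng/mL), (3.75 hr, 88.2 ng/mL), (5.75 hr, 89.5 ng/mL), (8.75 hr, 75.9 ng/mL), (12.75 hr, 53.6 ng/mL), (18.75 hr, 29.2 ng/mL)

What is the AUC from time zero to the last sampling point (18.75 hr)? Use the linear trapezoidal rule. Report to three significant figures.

Trapezoidal AUC_0→18.75:
  [0→1.5]: (0.0+57.4)/2 × 1.5 = 43.05
  [1.5→3.5]: (57.4+86.7)/2 × 2 = 144.1
  [3.5→3.75]: (86.7+88.2)/2 × 0.25 = 21.8625
  [3.75→5.75]: (88.2+89.5)/2 × 2 = 177.7
  [5.75→8.75]: (89.5+75.9)/2 × 3 = 248.1
  [8.75→12.75]: (75.9+53.6)/2 × 4 = 259.0
  [12.75→18.75]: (53.6+29.2)/2 × 6 = 248.4
  Sum = 1142.2125 ng/mL·hr

AUC = 1140 ng/mL·hr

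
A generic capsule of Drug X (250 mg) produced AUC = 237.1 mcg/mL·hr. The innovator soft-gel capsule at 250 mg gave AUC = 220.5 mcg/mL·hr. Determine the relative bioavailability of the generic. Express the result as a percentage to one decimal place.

F_rel = (AUC_test/D_test) / (AUC_ref/D_ref)
      = (237.1/250) / (220.5/250)
      = 0.9484 / 0.882 = 1.0753 = 107.53%

F_rel = 107.5%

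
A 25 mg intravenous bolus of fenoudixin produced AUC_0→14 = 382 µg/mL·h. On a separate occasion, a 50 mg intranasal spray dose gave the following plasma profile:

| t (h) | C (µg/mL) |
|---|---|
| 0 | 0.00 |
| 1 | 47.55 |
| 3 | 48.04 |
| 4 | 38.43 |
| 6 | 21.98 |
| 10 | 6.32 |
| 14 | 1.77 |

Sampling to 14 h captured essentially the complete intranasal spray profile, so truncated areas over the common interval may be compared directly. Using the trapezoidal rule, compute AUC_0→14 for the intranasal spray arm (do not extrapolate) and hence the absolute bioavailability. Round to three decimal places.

Trapezoidal AUC_0→14 (intranasal spray):
  [0→1]: (0.00+47.55)/2 × 1 = 23.775
  [1→3]: (47.55+48.04)/2 × 2 = 95.59
  [3→4]: (48.04+38.43)/2 × 1 = 43.235
  [4→6]: (38.43+21.98)/2 × 2 = 60.41
  [6→10]: (21.98+6.32)/2 × 4 = 56.6
  [10→14]: (6.32+1.77)/2 × 4 = 16.18
  Sum = 295.79 µg/mL·h
F = (AUC_ev/D_ev)/(AUC_iv/D_iv) = (295.79/50)/(382/25) = 5.9158/15.28 = 0.3872

F = 0.387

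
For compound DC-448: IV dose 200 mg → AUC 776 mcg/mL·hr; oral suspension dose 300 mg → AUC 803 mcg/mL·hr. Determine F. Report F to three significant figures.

F = (AUC_ev / D_ev) / (AUC_iv / D_iv)
  = (803/300) / (776/200)
  = 2.67667 / 3.88 = 0.6899

F = 0.690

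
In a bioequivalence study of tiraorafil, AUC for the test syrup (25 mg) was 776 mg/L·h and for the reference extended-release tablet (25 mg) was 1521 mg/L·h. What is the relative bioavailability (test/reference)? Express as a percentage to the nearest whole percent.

F_rel = 51%

F_rel = (AUC_test/D_test) / (AUC_ref/D_ref)
      = (776/25) / (1521/25)
      = 31.04 / 60.84 = 0.5102 = 51.02%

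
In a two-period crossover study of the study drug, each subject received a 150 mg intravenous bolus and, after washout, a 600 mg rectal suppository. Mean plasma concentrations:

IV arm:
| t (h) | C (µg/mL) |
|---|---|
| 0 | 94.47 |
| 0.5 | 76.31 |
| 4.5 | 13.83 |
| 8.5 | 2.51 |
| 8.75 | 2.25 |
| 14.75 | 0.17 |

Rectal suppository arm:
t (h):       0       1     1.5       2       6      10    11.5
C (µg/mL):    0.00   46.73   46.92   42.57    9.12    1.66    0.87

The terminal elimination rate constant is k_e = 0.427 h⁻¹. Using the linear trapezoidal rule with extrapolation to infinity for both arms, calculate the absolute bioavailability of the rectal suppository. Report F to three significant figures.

Trapezoidal AUC_0→14.75 (IV):
  [0→0.5]: (94.47+76.31)/2 × 0.5 = 42.695
  [0.5→4.5]: (76.31+13.83)/2 × 4 = 180.28
  [4.5→8.5]: (13.83+2.51)/2 × 4 = 32.68
  [8.5→8.75]: (2.51+2.25)/2 × 0.25 = 0.595
  [8.75→14.75]: (2.25+0.17)/2 × 6 = 7.26
  Sum = 263.51 µg/mL·h
IV tail: 0.17/0.427 = 0.398; AUC_iv,0→∞ = 263.51 + 0.398 = 263.908 µg/mL·h
Trapezoidal AUC_0→11.5 (rectal suppository):
  [0→1]: (0.00+46.73)/2 × 1 = 23.365
  [1→1.5]: (46.73+46.92)/2 × 0.5 = 23.4125
  [1.5→2]: (46.92+42.57)/2 × 0.5 = 22.3725
  [2→6]: (42.57+9.12)/2 × 4 = 103.38
  [6→10]: (9.12+1.66)/2 × 4 = 21.56
  [10→11.5]: (1.66+0.87)/2 × 1.5 = 1.8975
  Sum = 195.9875 µg/mL·h
rectal suppository tail: 0.87/0.427 = 2.037; AUC_ev,0→∞ = 195.9875 + 2.037 = 198.0245 µg/mL·h
F = (AUC_ev/D_ev)/(AUC_iv/D_iv) = (198.0245/600)/(263.908/150) = 0.330041/1.75939 = 0.1876

F = 0.188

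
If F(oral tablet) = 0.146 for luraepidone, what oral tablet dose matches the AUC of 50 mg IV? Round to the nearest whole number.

For equal systemic exposure: F × D_ev = D_iv
D_ev = D_iv / F = 50 / 0.146 = 342.466 mg

D_oral = 342 mg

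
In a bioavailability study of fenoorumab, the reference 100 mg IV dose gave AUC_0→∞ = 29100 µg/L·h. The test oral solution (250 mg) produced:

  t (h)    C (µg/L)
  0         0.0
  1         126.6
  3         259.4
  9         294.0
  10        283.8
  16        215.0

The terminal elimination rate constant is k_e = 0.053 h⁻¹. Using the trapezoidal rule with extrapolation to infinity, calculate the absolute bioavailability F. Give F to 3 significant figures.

Trapezoidal AUC_0→16 (oral solution):
  [0→1]: (0.0+126.6)/2 × 1 = 63.3
  [1→3]: (126.6+259.4)/2 × 2 = 386.0
  [3→9]: (259.4+294.0)/2 × 6 = 1660.2
  [9→10]: (294.0+283.8)/2 × 1 = 288.9
  [10→16]: (283.8+215.0)/2 × 6 = 1496.4
  Sum = 3894.8 µg/L·h
Tail: C_last/k_e = 215.0/0.053 = 4056.604
AUC_0→∞ (oral solution) = 3894.8 + 4056.604 = 7951.404 µg/L·h
F = (AUC_ev/D_ev)/(AUC_iv/D_iv) = (7951.404/250)/(29100/100) = 31.805616/291 = 0.1093

F = 0.109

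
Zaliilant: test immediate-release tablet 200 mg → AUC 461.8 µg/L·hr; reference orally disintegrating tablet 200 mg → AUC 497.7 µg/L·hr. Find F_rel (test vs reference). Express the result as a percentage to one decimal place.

F_rel = (AUC_test/D_test) / (AUC_ref/D_ref)
      = (461.8/200) / (497.7/200)
      = 2.309 / 2.4885 = 0.9279 = 92.79%

F_rel = 92.8%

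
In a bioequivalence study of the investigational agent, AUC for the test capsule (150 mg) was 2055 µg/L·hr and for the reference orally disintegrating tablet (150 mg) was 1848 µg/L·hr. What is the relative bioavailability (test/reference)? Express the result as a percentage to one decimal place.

F_rel = (AUC_test/D_test) / (AUC_ref/D_ref)
      = (2055/150) / (1848/150)
      = 13.7 / 12.32 = 1.1120 = 111.20%

F_rel = 111.2%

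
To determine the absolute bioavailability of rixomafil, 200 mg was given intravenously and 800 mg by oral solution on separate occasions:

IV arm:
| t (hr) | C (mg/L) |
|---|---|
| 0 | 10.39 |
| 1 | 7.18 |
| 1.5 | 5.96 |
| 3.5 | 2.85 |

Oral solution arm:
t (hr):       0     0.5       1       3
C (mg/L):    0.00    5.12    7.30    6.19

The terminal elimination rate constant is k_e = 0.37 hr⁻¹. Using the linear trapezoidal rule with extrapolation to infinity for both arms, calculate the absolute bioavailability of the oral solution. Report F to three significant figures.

F = 0.303

Trapezoidal AUC_0→3.5 (IV):
  [0→1]: (10.39+7.18)/2 × 1 = 8.785
  [1→1.5]: (7.18+5.96)/2 × 0.5 = 3.285
  [1.5→3.5]: (5.96+2.85)/2 × 2 = 8.81
  Sum = 20.88 mg/L·hr
IV tail: 2.85/0.37 = 7.703; AUC_iv,0→∞ = 20.88 + 7.703 = 28.583 mg/L·hr
Trapezoidal AUC_0→3 (oral solution):
  [0→0.5]: (0.00+5.12)/2 × 0.5 = 1.28
  [0.5→1]: (5.12+7.30)/2 × 0.5 = 3.105
  [1→3]: (7.30+6.19)/2 × 2 = 13.49
  Sum = 17.875 mg/L·hr
oral solution tail: 6.19/0.37 = 16.730; AUC_ev,0→∞ = 17.875 + 16.730 = 34.605 mg/L·hr
F = (AUC_ev/D_ev)/(AUC_iv/D_iv) = (34.605/800)/(28.583/200) = 0.04325625/0.142915 = 0.3027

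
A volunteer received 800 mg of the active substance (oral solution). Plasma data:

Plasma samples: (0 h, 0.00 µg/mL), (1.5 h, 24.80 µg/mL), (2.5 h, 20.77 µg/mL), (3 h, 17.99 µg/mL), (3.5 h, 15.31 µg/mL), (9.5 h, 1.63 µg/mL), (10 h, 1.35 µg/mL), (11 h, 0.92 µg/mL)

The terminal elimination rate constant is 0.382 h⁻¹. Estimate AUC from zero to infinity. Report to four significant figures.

Trapezoidal AUC_0→11:
  [0→1.5]: (0.00+24.80)/2 × 1.5 = 18.6
  [1.5→2.5]: (24.80+20.77)/2 × 1 = 22.785
  [2.5→3]: (20.77+17.99)/2 × 0.5 = 9.69
  [3→3.5]: (17.99+15.31)/2 × 0.5 = 8.325
  [3.5→9.5]: (15.31+1.63)/2 × 6 = 50.82
  [9.5→10]: (1.63+1.35)/2 × 0.5 = 0.745
  [10→11]: (1.35+0.92)/2 × 1 = 1.135
  Sum = 112.1 µg/mL·h
Extrapolated tail: C_last / k_e = 0.92 / 0.382 = 2.408
AUC_0→∞ = 112.1 + 2.408 = 114.508 µg/mL·h

AUC = 114.5 µg/mL·h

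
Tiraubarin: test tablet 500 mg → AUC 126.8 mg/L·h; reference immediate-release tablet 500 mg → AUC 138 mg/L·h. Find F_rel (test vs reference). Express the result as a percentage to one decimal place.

F_rel = 91.9%

F_rel = (AUC_test/D_test) / (AUC_ref/D_ref)
      = (126.8/500) / (138/500)
      = 0.2536 / 0.276 = 0.9188 = 91.88%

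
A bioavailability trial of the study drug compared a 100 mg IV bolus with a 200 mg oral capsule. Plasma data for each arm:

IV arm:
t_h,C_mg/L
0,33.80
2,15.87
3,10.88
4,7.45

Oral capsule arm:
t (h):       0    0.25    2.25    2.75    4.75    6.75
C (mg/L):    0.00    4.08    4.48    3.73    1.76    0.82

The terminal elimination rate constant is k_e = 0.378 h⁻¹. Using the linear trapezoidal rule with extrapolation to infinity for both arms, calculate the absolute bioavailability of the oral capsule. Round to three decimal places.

F = 0.116

Trapezoidal AUC_0→4 (IV):
  [0→2]: (33.80+15.87)/2 × 2 = 49.67
  [2→3]: (15.87+10.88)/2 × 1 = 13.375
  [3→4]: (10.88+7.45)/2 × 1 = 9.165
  Sum = 72.21 mg/L·h
IV tail: 7.45/0.378 = 19.709; AUC_iv,0→∞ = 72.21 + 19.709 = 91.919 mg/L·h
Trapezoidal AUC_0→6.75 (oral capsule):
  [0→0.25]: (0.00+4.08)/2 × 0.25 = 0.51
  [0.25→2.25]: (4.08+4.48)/2 × 2 = 8.56
  [2.25→2.75]: (4.48+3.73)/2 × 0.5 = 2.0525
  [2.75→4.75]: (3.73+1.76)/2 × 2 = 5.49
  [4.75→6.75]: (1.76+0.82)/2 × 2 = 2.58
  Sum = 19.1925 mg/L·h
oral capsule tail: 0.82/0.378 = 2.169; AUC_ev,0→∞ = 19.1925 + 2.169 = 21.3615 mg/L·h
F = (AUC_ev/D_ev)/(AUC_iv/D_iv) = (21.3615/200)/(91.919/100) = 0.1068075/0.91919 = 0.1162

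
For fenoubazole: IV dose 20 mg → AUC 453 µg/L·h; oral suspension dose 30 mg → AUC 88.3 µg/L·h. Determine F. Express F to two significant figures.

F = 0.13

F = (AUC_ev / D_ev) / (AUC_iv / D_iv)
  = (88.3/30) / (453/20)
  = 2.94333 / 22.65 = 0.1299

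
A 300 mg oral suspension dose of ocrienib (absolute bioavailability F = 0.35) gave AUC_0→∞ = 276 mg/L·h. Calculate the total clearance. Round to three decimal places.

CL = 0.380 L/h

CL = F × Dose / AUC_0→∞
   = 0.35 × 300 / 276 = 0.380435 L/h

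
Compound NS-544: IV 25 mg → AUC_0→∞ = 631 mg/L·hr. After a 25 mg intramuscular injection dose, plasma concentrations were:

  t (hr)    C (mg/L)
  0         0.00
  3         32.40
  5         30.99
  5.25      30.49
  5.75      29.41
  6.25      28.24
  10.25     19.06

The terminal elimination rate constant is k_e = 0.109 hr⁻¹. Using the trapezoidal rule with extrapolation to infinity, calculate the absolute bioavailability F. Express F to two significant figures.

F = 0.66

Trapezoidal AUC_0→10.25 (intramuscular injection):
  [0→3]: (0.00+32.40)/2 × 3 = 48.6
  [3→5]: (32.40+30.99)/2 × 2 = 63.39
  [5→5.25]: (30.99+30.49)/2 × 0.25 = 7.685
  [5.25→5.75]: (30.49+29.41)/2 × 0.5 = 14.975
  [5.75→6.25]: (29.41+28.24)/2 × 0.5 = 14.4125
  [6.25→10.25]: (28.24+19.06)/2 × 4 = 94.6
  Sum = 243.6625 mg/L·hr
Tail: C_last/k_e = 19.06/0.109 = 174.862
AUC_0→∞ (intramuscular injection) = 243.6625 + 174.862 = 418.5245 mg/L·hr
F = (AUC_ev/D_ev)/(AUC_iv/D_iv) = (418.5245/25)/(631/25) = 16.74098/25.24 = 0.6633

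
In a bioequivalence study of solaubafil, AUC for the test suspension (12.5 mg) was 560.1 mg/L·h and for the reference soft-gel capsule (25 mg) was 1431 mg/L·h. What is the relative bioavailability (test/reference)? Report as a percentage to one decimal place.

F_rel = (AUC_test/D_test) / (AUC_ref/D_ref)
      = (560.1/12.5) / (1431/25)
      = 44.808 / 57.24 = 0.7828 = 78.28%

F_rel = 78.3%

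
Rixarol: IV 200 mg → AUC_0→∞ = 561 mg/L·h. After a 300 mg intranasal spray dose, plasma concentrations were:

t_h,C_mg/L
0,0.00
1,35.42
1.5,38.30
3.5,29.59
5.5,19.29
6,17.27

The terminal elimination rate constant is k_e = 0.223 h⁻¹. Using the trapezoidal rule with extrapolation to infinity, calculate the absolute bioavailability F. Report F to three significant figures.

F = 0.285

Trapezoidal AUC_0→6 (intranasal spray):
  [0→1]: (0.00+35.42)/2 × 1 = 17.71
  [1→1.5]: (35.42+38.30)/2 × 0.5 = 18.43
  [1.5→3.5]: (38.30+29.59)/2 × 2 = 67.89
  [3.5→5.5]: (29.59+19.29)/2 × 2 = 48.88
  [5.5→6]: (19.29+17.27)/2 × 0.5 = 9.14
  Sum = 162.05 mg/L·h
Tail: C_last/k_e = 17.27/0.223 = 77.444
AUC_0→∞ (intranasal spray) = 162.05 + 77.444 = 239.494 mg/L·h
F = (AUC_ev/D_ev)/(AUC_iv/D_iv) = (239.494/300)/(561/200) = 0.798313/2.805 = 0.2846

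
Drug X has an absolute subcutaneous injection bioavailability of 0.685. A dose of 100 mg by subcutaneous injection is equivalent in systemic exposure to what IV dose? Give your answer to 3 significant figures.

Systemic exposure from an extravascular dose = F × D_ev, so the equivalent IV dose is F × D_ev.
D_iv = F × D_ev = 0.685 × 100 = 68.5 mg

D_iv = 68.5 mg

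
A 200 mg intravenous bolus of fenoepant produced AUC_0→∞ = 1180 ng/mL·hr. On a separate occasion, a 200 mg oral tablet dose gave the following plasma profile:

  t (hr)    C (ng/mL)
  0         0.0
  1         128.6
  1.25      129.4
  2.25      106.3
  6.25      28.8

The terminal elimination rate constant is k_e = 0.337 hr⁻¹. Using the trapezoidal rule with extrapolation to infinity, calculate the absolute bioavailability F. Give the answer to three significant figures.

F = 0.483

Trapezoidal AUC_0→6.25 (oral tablet):
  [0→1]: (0.0+128.6)/2 × 1 = 64.3
  [1→1.25]: (128.6+129.4)/2 × 0.25 = 32.25
  [1.25→2.25]: (129.4+106.3)/2 × 1 = 117.85
  [2.25→6.25]: (106.3+28.8)/2 × 4 = 270.2
  Sum = 484.6 ng/mL·hr
Tail: C_last/k_e = 28.8/0.337 = 85.460
AUC_0→∞ (oral tablet) = 484.6 + 85.460 = 570.06 ng/mL·hr
F = (AUC_ev/D_ev)/(AUC_iv/D_iv) = (570.06/200)/(1180/200) = 2.8503/5.9 = 0.4831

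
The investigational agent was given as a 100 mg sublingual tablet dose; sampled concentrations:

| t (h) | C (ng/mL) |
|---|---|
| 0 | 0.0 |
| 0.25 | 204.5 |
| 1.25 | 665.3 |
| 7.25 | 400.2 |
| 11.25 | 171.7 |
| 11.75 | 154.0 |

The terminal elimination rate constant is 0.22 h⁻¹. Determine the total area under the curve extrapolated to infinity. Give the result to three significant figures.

Trapezoidal AUC_0→11.75:
  [0→0.25]: (0.0+204.5)/2 × 0.25 = 25.5625
  [0.25→1.25]: (204.5+665.3)/2 × 1 = 434.9
  [1.25→7.25]: (665.3+400.2)/2 × 6 = 3196.5
  [7.25→11.25]: (400.2+171.7)/2 × 4 = 1143.8
  [11.25→11.75]: (171.7+154.0)/2 × 0.5 = 81.425
  Sum = 4882.1875 ng/mL·h
Extrapolated tail: C_last / k_e = 154.0 / 0.22 = 700.000
AUC_0→∞ = 4882.1875 + 700.000 = 5582.1875 ng/mL·h

AUC = 5580 ng/mL·h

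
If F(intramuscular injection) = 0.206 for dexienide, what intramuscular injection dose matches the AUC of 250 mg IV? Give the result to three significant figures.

D_intramuscular = 1210 mg

For equal systemic exposure: F × D_ev = D_iv
D_ev = D_iv / F = 250 / 0.206 = 1213.59 mg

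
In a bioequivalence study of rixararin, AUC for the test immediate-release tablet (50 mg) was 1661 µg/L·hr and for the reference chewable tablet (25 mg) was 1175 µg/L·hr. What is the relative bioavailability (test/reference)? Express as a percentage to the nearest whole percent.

F_rel = (AUC_test/D_test) / (AUC_ref/D_ref)
      = (1661/50) / (1175/25)
      = 33.22 / 47 = 0.7068 = 70.68%

F_rel = 71%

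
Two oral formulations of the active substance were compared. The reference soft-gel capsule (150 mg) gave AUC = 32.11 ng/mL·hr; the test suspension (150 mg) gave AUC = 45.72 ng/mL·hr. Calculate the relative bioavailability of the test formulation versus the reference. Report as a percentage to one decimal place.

F_rel = 142.4%

F_rel = (AUC_test/D_test) / (AUC_ref/D_ref)
      = (45.72/150) / (32.11/150)
      = 0.3048 / 0.214067 = 1.4239 = 142.39%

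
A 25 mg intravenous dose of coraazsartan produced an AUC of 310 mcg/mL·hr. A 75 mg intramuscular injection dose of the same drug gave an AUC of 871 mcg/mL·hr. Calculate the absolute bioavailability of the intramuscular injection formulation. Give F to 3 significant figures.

F = 0.937

F = (AUC_ev / D_ev) / (AUC_iv / D_iv)
  = (871/75) / (310/25)
  = 11.6133 / 12.4 = 0.9366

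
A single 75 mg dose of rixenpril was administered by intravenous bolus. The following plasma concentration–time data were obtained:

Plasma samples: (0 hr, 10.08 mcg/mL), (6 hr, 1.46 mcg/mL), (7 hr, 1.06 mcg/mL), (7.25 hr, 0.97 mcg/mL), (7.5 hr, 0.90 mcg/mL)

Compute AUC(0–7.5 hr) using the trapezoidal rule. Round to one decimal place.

AUC = 36.4 mcg/mL·hr

Trapezoidal AUC_0→7.5:
  [0→6]: (10.08+1.46)/2 × 6 = 34.62
  [6→7]: (1.46+1.06)/2 × 1 = 1.26
  [7→7.25]: (1.06+0.97)/2 × 0.25 = 0.25375
  [7.25→7.5]: (0.97+0.90)/2 × 0.25 = 0.23375
  Sum = 36.3675 mcg/mL·hr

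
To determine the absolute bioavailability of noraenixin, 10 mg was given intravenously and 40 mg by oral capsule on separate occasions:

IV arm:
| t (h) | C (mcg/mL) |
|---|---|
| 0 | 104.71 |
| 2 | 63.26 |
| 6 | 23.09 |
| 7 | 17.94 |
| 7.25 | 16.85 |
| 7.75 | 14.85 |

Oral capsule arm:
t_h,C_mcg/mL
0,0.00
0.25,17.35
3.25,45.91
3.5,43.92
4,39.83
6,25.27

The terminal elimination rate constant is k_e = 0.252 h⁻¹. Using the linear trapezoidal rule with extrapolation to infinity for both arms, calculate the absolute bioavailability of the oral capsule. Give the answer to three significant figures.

Trapezoidal AUC_0→7.75 (IV):
  [0→2]: (104.71+63.26)/2 × 2 = 167.97
  [2→6]: (63.26+23.09)/2 × 4 = 172.7
  [6→7]: (23.09+17.94)/2 × 1 = 20.515
  [7→7.25]: (17.94+16.85)/2 × 0.25 = 4.34875
  [7.25→7.75]: (16.85+14.85)/2 × 0.5 = 7.925
  Sum = 373.45875 mcg/mL·h
IV tail: 14.85/0.252 = 58.929; AUC_iv,0→∞ = 373.45875 + 58.929 = 432.38775 mcg/mL·h
Trapezoidal AUC_0→6 (oral capsule):
  [0→0.25]: (0.00+17.35)/2 × 0.25 = 2.16875
  [0.25→3.25]: (17.35+45.91)/2 × 3 = 94.89
  [3.25→3.5]: (45.91+43.92)/2 × 0.25 = 11.22875
  [3.5→4]: (43.92+39.83)/2 × 0.5 = 20.9375
  [4→6]: (39.83+25.27)/2 × 2 = 65.1
  Sum = 194.325 mcg/mL·h
oral capsule tail: 25.27/0.252 = 100.278; AUC_ev,0→∞ = 194.325 + 100.278 = 294.603 mcg/mL·h
F = (AUC_ev/D_ev)/(AUC_iv/D_iv) = (294.603/40)/(432.38775/10) = 7.365075/43.238775 = 0.1703

F = 0.170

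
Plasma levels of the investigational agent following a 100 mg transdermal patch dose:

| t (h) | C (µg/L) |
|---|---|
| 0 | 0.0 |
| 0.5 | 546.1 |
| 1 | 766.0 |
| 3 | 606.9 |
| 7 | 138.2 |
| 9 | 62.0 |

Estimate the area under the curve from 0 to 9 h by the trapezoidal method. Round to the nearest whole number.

AUC = 3528 µg/L·h

Trapezoidal AUC_0→9:
  [0→0.5]: (0.0+546.1)/2 × 0.5 = 136.525
  [0.5→1]: (546.1+766.0)/2 × 0.5 = 328.025
  [1→3]: (766.0+606.9)/2 × 2 = 1372.9
  [3→7]: (606.9+138.2)/2 × 4 = 1490.2
  [7→9]: (138.2+62.0)/2 × 2 = 200.2
  Sum = 3527.85 µg/L·h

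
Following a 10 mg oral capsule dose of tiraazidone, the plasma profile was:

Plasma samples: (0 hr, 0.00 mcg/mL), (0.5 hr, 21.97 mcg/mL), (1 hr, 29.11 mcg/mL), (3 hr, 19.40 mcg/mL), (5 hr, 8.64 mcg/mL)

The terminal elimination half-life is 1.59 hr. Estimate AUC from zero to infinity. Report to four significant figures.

Trapezoidal AUC_0→5:
  [0→0.5]: (0.00+21.97)/2 × 0.5 = 5.4925
  [0.5→1]: (21.97+29.11)/2 × 0.5 = 12.77
  [1→3]: (29.11+19.40)/2 × 2 = 48.51
  [3→5]: (19.40+8.64)/2 × 2 = 28.04
  Sum = 94.8125 mcg/mL·hr
k_e = ln2 / t½ = 0.693147 / 1.59 = 0.4359 hr^-1
Extrapolated tail: C_last / k_e = 8.64 / 0.4359 = 19.821
AUC_0→∞ = 94.8125 + 19.821 = 114.6335 mcg/mL·hr

AUC = 114.6 mcg/mL·hr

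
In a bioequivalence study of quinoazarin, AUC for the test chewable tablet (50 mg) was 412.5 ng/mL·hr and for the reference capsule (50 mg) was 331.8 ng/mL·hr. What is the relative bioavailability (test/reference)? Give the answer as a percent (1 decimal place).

F_rel = 124.3%

F_rel = (AUC_test/D_test) / (AUC_ref/D_ref)
      = (412.5/50) / (331.8/50)
      = 8.25 / 6.636 = 1.2432 = 124.32%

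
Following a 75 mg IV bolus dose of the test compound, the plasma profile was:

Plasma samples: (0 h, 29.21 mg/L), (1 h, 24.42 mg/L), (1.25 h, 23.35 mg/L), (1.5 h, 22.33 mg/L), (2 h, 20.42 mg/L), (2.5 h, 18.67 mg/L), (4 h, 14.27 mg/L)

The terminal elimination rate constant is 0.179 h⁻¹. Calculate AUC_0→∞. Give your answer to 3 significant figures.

AUC = 163 mg/L·h

Trapezoidal AUC_0→4:
  [0→1]: (29.21+24.42)/2 × 1 = 26.815
  [1→1.25]: (24.42+23.35)/2 × 0.25 = 5.97125
  [1.25→1.5]: (23.35+22.33)/2 × 0.25 = 5.71
  [1.5→2]: (22.33+20.42)/2 × 0.5 = 10.6875
  [2→2.5]: (20.42+18.67)/2 × 0.5 = 9.7725
  [2.5→4]: (18.67+14.27)/2 × 1.5 = 24.705
  Sum = 83.66125 mg/L·h
Extrapolated tail: C_last / k_e = 14.27 / 0.179 = 79.721
AUC_0→∞ = 83.66125 + 79.721 = 163.38225 mg/L·h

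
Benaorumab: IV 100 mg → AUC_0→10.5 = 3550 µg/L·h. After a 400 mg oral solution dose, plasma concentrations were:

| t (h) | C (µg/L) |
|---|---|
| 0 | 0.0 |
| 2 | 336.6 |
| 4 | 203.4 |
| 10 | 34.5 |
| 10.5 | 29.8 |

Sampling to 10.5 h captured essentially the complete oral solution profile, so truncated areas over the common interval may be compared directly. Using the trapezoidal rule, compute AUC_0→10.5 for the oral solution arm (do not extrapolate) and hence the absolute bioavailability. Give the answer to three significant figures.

F = 0.113

Trapezoidal AUC_0→10.5 (oral solution):
  [0→2]: (0.0+336.6)/2 × 2 = 336.6
  [2→4]: (336.6+203.4)/2 × 2 = 540.0
  [4→10]: (203.4+34.5)/2 × 6 = 713.7
  [10→10.5]: (34.5+29.8)/2 × 0.5 = 16.075
  Sum = 1606.375 µg/L·h
F = (AUC_ev/D_ev)/(AUC_iv/D_iv) = (1606.375/400)/(3550/100) = 4.0159375/35.5 = 0.1131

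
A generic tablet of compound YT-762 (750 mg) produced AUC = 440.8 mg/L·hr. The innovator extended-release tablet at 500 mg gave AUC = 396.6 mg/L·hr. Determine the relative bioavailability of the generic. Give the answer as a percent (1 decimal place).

F_rel = 74.1%

F_rel = (AUC_test/D_test) / (AUC_ref/D_ref)
      = (440.8/750) / (396.6/500)
      = 0.587733 / 0.7932 = 0.7410 = 74.10%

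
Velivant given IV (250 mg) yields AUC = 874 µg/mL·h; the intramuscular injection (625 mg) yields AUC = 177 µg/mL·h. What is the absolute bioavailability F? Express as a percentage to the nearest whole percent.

F = (AUC_ev / D_ev) / (AUC_iv / D_iv)
  = (177/625) / (874/250)
  = 0.2832 / 3.496 = 0.0810
  = 8.10%

F = 8%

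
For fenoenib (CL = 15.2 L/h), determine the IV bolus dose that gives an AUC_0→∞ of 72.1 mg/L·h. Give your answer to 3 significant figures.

Dose_iv = CL × AUC_0→∞
     = 15.2 × 72.1 = 1095.92 mg

Dose = 1100 mg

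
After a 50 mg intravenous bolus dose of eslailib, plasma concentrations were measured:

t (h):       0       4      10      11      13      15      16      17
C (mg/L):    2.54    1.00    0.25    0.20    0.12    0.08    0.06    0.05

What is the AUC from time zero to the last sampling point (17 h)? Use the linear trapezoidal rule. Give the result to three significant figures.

Trapezoidal AUC_0→17:
  [0→4]: (2.54+1.00)/2 × 4 = 7.08
  [4→10]: (1.00+0.25)/2 × 6 = 3.75
  [10→11]: (0.25+0.20)/2 × 1 = 0.225
  [11→13]: (0.20+0.12)/2 × 2 = 0.32
  [13→15]: (0.12+0.08)/2 × 2 = 0.2
  [15→16]: (0.08+0.06)/2 × 1 = 0.07
  [16→17]: (0.06+0.05)/2 × 1 = 0.055
  Sum = 11.7 mg/L·h

AUC = 11.7 mg/L·h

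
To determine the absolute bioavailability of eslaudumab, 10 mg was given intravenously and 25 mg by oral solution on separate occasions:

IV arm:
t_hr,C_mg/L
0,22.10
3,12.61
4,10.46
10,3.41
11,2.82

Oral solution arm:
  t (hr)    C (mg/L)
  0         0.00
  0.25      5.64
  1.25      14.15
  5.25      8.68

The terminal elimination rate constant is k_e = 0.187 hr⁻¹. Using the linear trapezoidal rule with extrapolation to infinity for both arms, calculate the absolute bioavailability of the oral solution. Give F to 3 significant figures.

Trapezoidal AUC_0→11 (IV):
  [0→3]: (22.10+12.61)/2 × 3 = 52.065
  [3→4]: (12.61+10.46)/2 × 1 = 11.535
  [4→10]: (10.46+3.41)/2 × 6 = 41.61
  [10→11]: (3.41+2.82)/2 × 1 = 3.115
  Sum = 108.325 mg/L·hr
IV tail: 2.82/0.187 = 15.080; AUC_iv,0→∞ = 108.325 + 15.080 = 123.405 mg/L·hr
Trapezoidal AUC_0→5.25 (oral solution):
  [0→0.25]: (0.00+5.64)/2 × 0.25 = 0.705
  [0.25→1.25]: (5.64+14.15)/2 × 1 = 9.895
  [1.25→5.25]: (14.15+8.68)/2 × 4 = 45.66
  Sum = 56.26 mg/L·hr
oral solution tail: 8.68/0.187 = 46.417; AUC_ev,0→∞ = 56.26 + 46.417 = 102.677 mg/L·hr
F = (AUC_ev/D_ev)/(AUC_iv/D_iv) = (102.677/25)/(123.405/10) = 4.10708/12.3405 = 0.3328

F = 0.333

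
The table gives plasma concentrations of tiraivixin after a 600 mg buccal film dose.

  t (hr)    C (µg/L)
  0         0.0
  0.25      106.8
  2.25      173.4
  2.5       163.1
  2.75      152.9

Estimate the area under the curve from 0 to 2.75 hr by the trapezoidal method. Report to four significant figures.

Trapezoidal AUC_0→2.75:
  [0→0.25]: (0.0+106.8)/2 × 0.25 = 13.35
  [0.25→2.25]: (106.8+173.4)/2 × 2 = 280.2
  [2.25→2.5]: (173.4+163.1)/2 × 0.25 = 42.0625
  [2.5→2.75]: (163.1+152.9)/2 × 0.25 = 39.5
  Sum = 375.1125 µg/L·hr

AUC = 375.1 µg/L·hr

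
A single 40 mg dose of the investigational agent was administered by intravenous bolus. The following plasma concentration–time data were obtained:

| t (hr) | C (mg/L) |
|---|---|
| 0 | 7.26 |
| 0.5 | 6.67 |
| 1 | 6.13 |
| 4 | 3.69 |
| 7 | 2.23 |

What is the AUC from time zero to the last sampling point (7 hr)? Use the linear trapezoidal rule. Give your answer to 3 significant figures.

Trapezoidal AUC_0→7:
  [0→0.5]: (7.26+6.67)/2 × 0.5 = 3.4825
  [0.5→1]: (6.67+6.13)/2 × 0.5 = 3.2
  [1→4]: (6.13+3.69)/2 × 3 = 14.73
  [4→7]: (3.69+2.23)/2 × 3 = 8.88
  Sum = 30.2925 mg/L·hr

AUC = 30.3 mg/L·hr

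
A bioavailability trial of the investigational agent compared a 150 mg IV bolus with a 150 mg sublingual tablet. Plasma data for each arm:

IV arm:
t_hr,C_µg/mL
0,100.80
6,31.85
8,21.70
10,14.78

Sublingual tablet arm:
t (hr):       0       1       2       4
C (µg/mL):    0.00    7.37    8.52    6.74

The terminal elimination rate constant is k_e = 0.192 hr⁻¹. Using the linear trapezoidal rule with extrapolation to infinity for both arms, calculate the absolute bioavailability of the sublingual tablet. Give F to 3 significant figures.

Trapezoidal AUC_0→10 (IV):
  [0→6]: (100.80+31.85)/2 × 6 = 397.95
  [6→8]: (31.85+21.70)/2 × 2 = 53.55
  [8→10]: (21.70+14.78)/2 × 2 = 36.48
  Sum = 487.98 µg/mL·hr
IV tail: 14.78/0.192 = 76.979; AUC_iv,0→∞ = 487.98 + 76.979 = 564.959 µg/mL·hr
Trapezoidal AUC_0→4 (sublingual tablet):
  [0→1]: (0.00+7.37)/2 × 1 = 3.685
  [1→2]: (7.37+8.52)/2 × 1 = 7.945
  [2→4]: (8.52+6.74)/2 × 2 = 15.26
  Sum = 26.89 µg/mL·hr
sublingual tablet tail: 6.74/0.192 = 35.104; AUC_ev,0→∞ = 26.89 + 35.104 = 61.994 µg/mL·hr
F = (AUC_ev/D_ev)/(AUC_iv/D_iv) = (61.994/150)/(564.959/150) = 0.413293/3.76639 = 0.1097

F = 0.110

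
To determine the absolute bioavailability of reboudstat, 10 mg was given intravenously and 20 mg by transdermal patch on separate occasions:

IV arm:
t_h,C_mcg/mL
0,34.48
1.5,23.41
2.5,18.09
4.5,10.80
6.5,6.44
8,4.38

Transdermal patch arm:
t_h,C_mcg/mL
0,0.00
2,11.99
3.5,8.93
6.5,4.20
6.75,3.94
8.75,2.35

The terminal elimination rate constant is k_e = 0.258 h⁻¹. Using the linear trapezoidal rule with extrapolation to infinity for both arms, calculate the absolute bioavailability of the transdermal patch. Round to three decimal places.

Trapezoidal AUC_0→8 (IV):
  [0→1.5]: (34.48+23.41)/2 × 1.5 = 43.4175
  [1.5→2.5]: (23.41+18.09)/2 × 1 = 20.75
  [2.5→4.5]: (18.09+10.80)/2 × 2 = 28.89
  [4.5→6.5]: (10.80+6.44)/2 × 2 = 17.24
  [6.5→8]: (6.44+4.38)/2 × 1.5 = 8.115
  Sum = 118.4125 mcg/mL·h
IV tail: 4.38/0.258 = 16.977; AUC_iv,0→∞ = 118.4125 + 16.977 = 135.3895 mcg/mL·h
Trapezoidal AUC_0→8.75 (transdermal patch):
  [0→2]: (0.00+11.99)/2 × 2 = 11.99
  [2→3.5]: (11.99+8.93)/2 × 1.5 = 15.69
  [3.5→6.5]: (8.93+4.20)/2 × 3 = 19.695
  [6.5→6.75]: (4.20+3.94)/2 × 0.25 = 1.0175
  [6.75→8.75]: (3.94+2.35)/2 × 2 = 6.29
  Sum = 54.6825 mcg/mL·h
transdermal patch tail: 2.35/0.258 = 9.109; AUC_ev,0→∞ = 54.6825 + 9.109 = 63.7915 mcg/mL·h
F = (AUC_ev/D_ev)/(AUC_iv/D_iv) = (63.7915/20)/(135.3895/10) = 3.189575/13.53895 = 0.2356

F = 0.236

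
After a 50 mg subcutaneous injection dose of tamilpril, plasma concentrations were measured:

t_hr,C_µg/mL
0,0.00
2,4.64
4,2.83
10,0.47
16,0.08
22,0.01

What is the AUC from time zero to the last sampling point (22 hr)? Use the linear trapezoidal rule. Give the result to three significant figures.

AUC = 23.9 µg/mL·hr

Trapezoidal AUC_0→22:
  [0→2]: (0.00+4.64)/2 × 2 = 4.64
  [2→4]: (4.64+2.83)/2 × 2 = 7.47
  [4→10]: (2.83+0.47)/2 × 6 = 9.9
  [10→16]: (0.47+0.08)/2 × 6 = 1.65
  [16→22]: (0.08+0.01)/2 × 6 = 0.27
  Sum = 23.93 µg/mL·hr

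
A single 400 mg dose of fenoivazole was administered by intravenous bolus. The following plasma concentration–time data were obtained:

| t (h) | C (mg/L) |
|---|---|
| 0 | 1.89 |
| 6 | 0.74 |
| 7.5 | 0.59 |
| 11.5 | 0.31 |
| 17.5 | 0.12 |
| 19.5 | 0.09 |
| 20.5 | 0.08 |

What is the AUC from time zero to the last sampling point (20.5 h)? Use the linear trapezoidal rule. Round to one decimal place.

AUC = 12.3 mg/L·h

Trapezoidal AUC_0→20.5:
  [0→6]: (1.89+0.74)/2 × 6 = 7.89
  [6→7.5]: (0.74+0.59)/2 × 1.5 = 0.9975
  [7.5→11.5]: (0.59+0.31)/2 × 4 = 1.8
  [11.5→17.5]: (0.31+0.12)/2 × 6 = 1.29
  [17.5→19.5]: (0.12+0.09)/2 × 2 = 0.21
  [19.5→20.5]: (0.09+0.08)/2 × 1 = 0.085
  Sum = 12.2725 mg/L·h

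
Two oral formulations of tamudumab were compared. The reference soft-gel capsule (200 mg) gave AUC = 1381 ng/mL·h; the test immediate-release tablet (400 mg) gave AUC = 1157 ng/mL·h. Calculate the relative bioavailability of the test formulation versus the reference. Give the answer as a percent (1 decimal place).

F_rel = (AUC_test/D_test) / (AUC_ref/D_ref)
      = (1157/400) / (1381/200)
      = 2.8925 / 6.905 = 0.4189 = 41.89%

F_rel = 41.9%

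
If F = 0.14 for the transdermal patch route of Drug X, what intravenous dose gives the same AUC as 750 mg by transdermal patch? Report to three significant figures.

Systemic exposure from an extravascular dose = F × D_ev, so the equivalent IV dose is F × D_ev.
D_iv = F × D_ev = 0.14 × 750 = 105 mg

D_iv = 105 mg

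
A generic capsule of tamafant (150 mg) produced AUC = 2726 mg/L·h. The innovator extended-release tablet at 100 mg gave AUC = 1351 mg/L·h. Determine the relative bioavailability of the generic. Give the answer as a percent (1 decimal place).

F_rel = 134.5%

F_rel = (AUC_test/D_test) / (AUC_ref/D_ref)
      = (2726/150) / (1351/100)
      = 18.1733 / 13.51 = 1.3452 = 134.52%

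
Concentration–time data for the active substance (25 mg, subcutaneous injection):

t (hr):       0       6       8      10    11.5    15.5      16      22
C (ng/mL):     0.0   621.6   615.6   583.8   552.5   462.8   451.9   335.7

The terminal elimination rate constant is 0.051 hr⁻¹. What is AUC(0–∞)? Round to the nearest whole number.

Trapezoidal AUC_0→22:
  [0→6]: (0.0+621.6)/2 × 6 = 1864.8
  [6→8]: (621.6+615.6)/2 × 2 = 1237.2
  [8→10]: (615.6+583.8)/2 × 2 = 1199.4
  [10→11.5]: (583.8+552.5)/2 × 1.5 = 852.225
  [11.5→15.5]: (552.5+462.8)/2 × 4 = 2030.6
  [15.5→16]: (462.8+451.9)/2 × 0.5 = 228.675
  [16→22]: (451.9+335.7)/2 × 6 = 2362.8
  Sum = 9775.7 ng/mL·hr
Extrapolated tail: C_last / k_e = 335.7 / 0.051 = 6582.353
AUC_0→∞ = 9775.7 + 6582.353 = 16358.053 ng/mL·hr

AUC = 16358 ng/mL·hr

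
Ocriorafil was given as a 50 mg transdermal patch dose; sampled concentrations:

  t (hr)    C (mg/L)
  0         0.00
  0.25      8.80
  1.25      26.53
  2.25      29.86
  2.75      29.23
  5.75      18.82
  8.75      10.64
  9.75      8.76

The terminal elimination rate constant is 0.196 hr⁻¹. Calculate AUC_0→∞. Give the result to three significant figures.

Trapezoidal AUC_0→9.75:
  [0→0.25]: (0.00+8.80)/2 × 0.25 = 1.1
  [0.25→1.25]: (8.80+26.53)/2 × 1 = 17.665
  [1.25→2.25]: (26.53+29.86)/2 × 1 = 28.195
  [2.25→2.75]: (29.86+29.23)/2 × 0.5 = 14.7725
  [2.75→5.75]: (29.23+18.82)/2 × 3 = 72.075
  [5.75→8.75]: (18.82+10.64)/2 × 3 = 44.19
  [8.75→9.75]: (10.64+8.76)/2 × 1 = 9.7
  Sum = 187.6975 mg/L·hr
Extrapolated tail: C_last / k_e = 8.76 / 0.196 = 44.694
AUC_0→∞ = 187.6975 + 44.694 = 232.3915 mg/L·hr

AUC = 232 mg/L·hr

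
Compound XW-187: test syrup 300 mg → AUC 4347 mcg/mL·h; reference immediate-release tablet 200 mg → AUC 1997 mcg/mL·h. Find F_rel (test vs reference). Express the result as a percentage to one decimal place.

F_rel = (AUC_test/D_test) / (AUC_ref/D_ref)
      = (4347/300) / (1997/200)
      = 14.49 / 9.985 = 1.4512 = 145.12%

F_rel = 145.1%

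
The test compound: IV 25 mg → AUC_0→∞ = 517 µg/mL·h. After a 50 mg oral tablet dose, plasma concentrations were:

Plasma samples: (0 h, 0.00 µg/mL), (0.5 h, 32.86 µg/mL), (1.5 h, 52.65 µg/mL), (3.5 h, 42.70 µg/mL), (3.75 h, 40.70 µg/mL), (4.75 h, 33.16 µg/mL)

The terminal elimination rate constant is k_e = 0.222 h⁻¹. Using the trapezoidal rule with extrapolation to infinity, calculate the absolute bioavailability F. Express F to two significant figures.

Trapezoidal AUC_0→4.75 (oral tablet):
  [0→0.5]: (0.00+32.86)/2 × 0.5 = 8.215
  [0.5→1.5]: (32.86+52.65)/2 × 1 = 42.755
  [1.5→3.5]: (52.65+42.70)/2 × 2 = 95.35
  [3.5→3.75]: (42.70+40.70)/2 × 0.25 = 10.425
  [3.75→4.75]: (40.70+33.16)/2 × 1 = 36.93
  Sum = 193.675 µg/mL·h
Tail: C_last/k_e = 33.16/0.222 = 149.369
AUC_0→∞ (oral tablet) = 193.675 + 149.369 = 343.044 µg/mL·h
F = (AUC_ev/D_ev)/(AUC_iv/D_iv) = (343.044/50)/(517/25) = 6.86088/20.68 = 0.3318

F = 0.33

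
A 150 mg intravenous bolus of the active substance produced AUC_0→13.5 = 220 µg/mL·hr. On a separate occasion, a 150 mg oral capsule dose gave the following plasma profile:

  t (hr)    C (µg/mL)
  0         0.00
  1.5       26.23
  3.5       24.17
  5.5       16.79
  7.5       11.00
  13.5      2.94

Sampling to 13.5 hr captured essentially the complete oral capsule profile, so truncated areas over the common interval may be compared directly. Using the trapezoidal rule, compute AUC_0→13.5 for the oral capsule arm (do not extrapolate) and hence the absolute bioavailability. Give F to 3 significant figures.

F = 0.821

Trapezoidal AUC_0→13.5 (oral capsule):
  [0→1.5]: (0.00+26.23)/2 × 1.5 = 19.6725
  [1.5→3.5]: (26.23+24.17)/2 × 2 = 50.4
  [3.5→5.5]: (24.17+16.79)/2 × 2 = 40.96
  [5.5→7.5]: (16.79+11.00)/2 × 2 = 27.79
  [7.5→13.5]: (11.00+2.94)/2 × 6 = 41.82
  Sum = 180.6425 µg/mL·hr
F = (AUC_ev/D_ev)/(AUC_iv/D_iv) = (180.6425/150)/(220/150) = 1.20428/1.46667 = 0.8211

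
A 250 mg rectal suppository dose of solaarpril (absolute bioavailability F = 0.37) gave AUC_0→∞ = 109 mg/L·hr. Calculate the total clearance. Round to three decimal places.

CL = F × Dose / AUC_0→∞
   = 0.37 × 250 / 109 = 0.848624 L/hr

CL = 0.849 L/hr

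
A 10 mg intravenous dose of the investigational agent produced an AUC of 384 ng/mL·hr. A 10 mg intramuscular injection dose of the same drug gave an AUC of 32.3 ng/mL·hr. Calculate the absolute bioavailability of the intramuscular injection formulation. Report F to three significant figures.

F = (AUC_ev / D_ev) / (AUC_iv / D_iv)
  = (32.3/10) / (384/10)
  = 3.23 / 38.4 = 0.0841

F = 0.0841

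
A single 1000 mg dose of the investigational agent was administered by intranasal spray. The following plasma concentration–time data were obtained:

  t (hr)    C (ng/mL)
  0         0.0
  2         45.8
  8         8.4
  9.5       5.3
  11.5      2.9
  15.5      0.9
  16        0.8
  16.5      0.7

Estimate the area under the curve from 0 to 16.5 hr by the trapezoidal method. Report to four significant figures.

Trapezoidal AUC_0→16.5:
  [0→2]: (0.0+45.8)/2 × 2 = 45.8
  [2→8]: (45.8+8.4)/2 × 6 = 162.6
  [8→9.5]: (8.4+5.3)/2 × 1.5 = 10.275
  [9.5→11.5]: (5.3+2.9)/2 × 2 = 8.2
  [11.5→15.5]: (2.9+0.9)/2 × 4 = 7.6
  [15.5→16]: (0.9+0.8)/2 × 0.5 = 0.425
  [16→16.5]: (0.8+0.7)/2 × 0.5 = 0.375
  Sum = 235.275 ng/mL·hr

AUC = 235.3 ng/mL·hr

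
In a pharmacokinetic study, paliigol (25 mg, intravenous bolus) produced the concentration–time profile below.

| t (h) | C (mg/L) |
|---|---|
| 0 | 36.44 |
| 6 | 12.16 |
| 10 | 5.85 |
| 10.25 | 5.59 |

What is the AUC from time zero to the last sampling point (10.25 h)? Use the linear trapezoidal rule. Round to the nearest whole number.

AUC = 183 mg/L·h

Trapezoidal AUC_0→10.25:
  [0→6]: (36.44+12.16)/2 × 6 = 145.8
  [6→10]: (12.16+5.85)/2 × 4 = 36.02
  [10→10.25]: (5.85+5.59)/2 × 0.25 = 1.43
  Sum = 183.25 mg/L·h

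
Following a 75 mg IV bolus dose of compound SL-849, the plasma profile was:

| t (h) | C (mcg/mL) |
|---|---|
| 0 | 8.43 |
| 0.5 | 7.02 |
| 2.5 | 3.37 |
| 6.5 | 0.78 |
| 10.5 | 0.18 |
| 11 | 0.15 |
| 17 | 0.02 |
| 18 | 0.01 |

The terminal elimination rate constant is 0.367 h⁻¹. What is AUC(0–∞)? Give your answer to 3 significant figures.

AUC = 25.1 mcg/mL·h

Trapezoidal AUC_0→18:
  [0→0.5]: (8.43+7.02)/2 × 0.5 = 3.8625
  [0.5→2.5]: (7.02+3.37)/2 × 2 = 10.39
  [2.5→6.5]: (3.37+0.78)/2 × 4 = 8.3
  [6.5→10.5]: (0.78+0.18)/2 × 4 = 1.92
  [10.5→11]: (0.18+0.15)/2 × 0.5 = 0.0825
  [11→17]: (0.15+0.02)/2 × 6 = 0.51
  [17→18]: (0.02+0.01)/2 × 1 = 0.015
  Sum = 25.08 mcg/mL·h
Extrapolated tail: C_last / k_e = 0.01 / 0.367 = 0.027
AUC_0→∞ = 25.08 + 0.027 = 25.107 mcg/mL·h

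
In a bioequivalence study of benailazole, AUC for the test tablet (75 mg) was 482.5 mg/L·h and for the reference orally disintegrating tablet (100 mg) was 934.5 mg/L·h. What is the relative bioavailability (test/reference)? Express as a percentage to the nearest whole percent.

F_rel = 69%

F_rel = (AUC_test/D_test) / (AUC_ref/D_ref)
      = (482.5/75) / (934.5/100)
      = 6.43333 / 9.345 = 0.6884 = 68.84%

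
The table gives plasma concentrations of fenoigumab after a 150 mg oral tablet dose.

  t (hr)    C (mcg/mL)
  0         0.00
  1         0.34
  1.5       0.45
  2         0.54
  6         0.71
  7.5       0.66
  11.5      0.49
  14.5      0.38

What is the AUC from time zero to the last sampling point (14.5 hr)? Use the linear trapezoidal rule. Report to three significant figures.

Trapezoidal AUC_0→14.5:
  [0→1]: (0.00+0.34)/2 × 1 = 0.17
  [1→1.5]: (0.34+0.45)/2 × 0.5 = 0.1975
  [1.5→2]: (0.45+0.54)/2 × 0.5 = 0.2475
  [2→6]: (0.54+0.71)/2 × 4 = 2.5
  [6→7.5]: (0.71+0.66)/2 × 1.5 = 1.0275
  [7.5→11.5]: (0.66+0.49)/2 × 4 = 2.3
  [11.5→14.5]: (0.49+0.38)/2 × 3 = 1.305
  Sum = 7.7475 mcg/mL·hr

AUC = 7.75 mcg/mL·hr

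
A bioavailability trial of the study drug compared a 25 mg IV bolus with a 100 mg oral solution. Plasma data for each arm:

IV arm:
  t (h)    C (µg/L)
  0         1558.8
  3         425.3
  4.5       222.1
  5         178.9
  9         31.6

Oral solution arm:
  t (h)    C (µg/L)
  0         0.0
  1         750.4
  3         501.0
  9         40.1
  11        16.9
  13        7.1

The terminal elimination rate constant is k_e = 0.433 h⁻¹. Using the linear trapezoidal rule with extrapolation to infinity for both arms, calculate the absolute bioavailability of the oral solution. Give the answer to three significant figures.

Trapezoidal AUC_0→9 (IV):
  [0→3]: (1558.8+425.3)/2 × 3 = 2976.15
  [3→4.5]: (425.3+222.1)/2 × 1.5 = 485.55
  [4.5→5]: (222.1+178.9)/2 × 0.5 = 100.25
  [5→9]: (178.9+31.6)/2 × 4 = 421.0
  Sum = 3982.95 µg/L·h
IV tail: 31.6/0.433 = 72.979; AUC_iv,0→∞ = 3982.95 + 72.979 = 4055.929 µg/L·h
Trapezoidal AUC_0→13 (oral solution):
  [0→1]: (0.0+750.4)/2 × 1 = 375.2
  [1→3]: (750.4+501.0)/2 × 2 = 1251.4
  [3→9]: (501.0+40.1)/2 × 6 = 1623.3
  [9→11]: (40.1+16.9)/2 × 2 = 57.0
  [11→13]: (16.9+7.1)/2 × 2 = 24.0
  Sum = 3330.9 µg/L·h
oral solution tail: 7.1/0.433 = 16.397; AUC_ev,0→∞ = 3330.9 + 16.397 = 3347.297 µg/L·h
F = (AUC_ev/D_ev)/(AUC_iv/D_iv) = (3347.297/100)/(4055.929/25) = 33.47297/162.23716 = 0.2063

F = 0.206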